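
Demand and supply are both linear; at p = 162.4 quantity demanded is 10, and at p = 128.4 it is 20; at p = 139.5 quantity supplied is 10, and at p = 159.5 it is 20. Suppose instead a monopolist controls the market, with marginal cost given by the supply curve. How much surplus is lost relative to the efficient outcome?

Demand slope = (128.4 − 162.4)/(20 − 10) = −3.4, so p = 196.4 − 3.4q.
Supply slope = (159.5 − 139.5)/(20 − 10) = 2, so p = 119.5 + 2q.
Competitive equilibrium: 196.4 − 3.4q = 119.5 + 2q → q* = 14.2407, p* = 147.9815.
Marginal revenue: MR = 196.4 − 6.8q. Set MR = MC: 196.4 − 6.8q = 119.5 + 2q → q_m = 8.7386.
Price p_m = 196.4 − 3.4·8.7386 = 166.6888; MC(q_m) = 119.5 + 2·8.7386 = 136.9772.
Competitive q* = 14.2407, so Δq = 5.5021; wedge = 166.6888 − 136.9772 = 29.7116.
Welfare loss = ½ × 5.5021 × 29.7116 = 81.74.

81.74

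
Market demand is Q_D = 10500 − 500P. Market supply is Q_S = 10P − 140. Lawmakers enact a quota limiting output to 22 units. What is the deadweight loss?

110.88

In inverse form: demand P = 21 − 0.002Q, supply P = 14 + 0.1Q.
Competitive equilibrium: 21 − 0.002Q = 14 + 0.1Q → Q* = 68.6275, P* = 20.8627.
At Q = 22: demand price = 21 − 0.002·22 = 20.956; supply price = 14 + 0.1·22 = 16.2.
ΔQ = 68.6275 − 22 = 46.6275; wedge = 20.956 − 16.2 = 4.756.
DWL = ½ × 46.6275 × 4.756 = 110.88.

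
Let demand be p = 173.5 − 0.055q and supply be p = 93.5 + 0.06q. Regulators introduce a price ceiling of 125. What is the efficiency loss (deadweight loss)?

Competitive equilibrium: 173.5 − 0.055q = 93.5 + 0.06q → q* = 695.6522, p* = 135.2391.
At the ceiling p = 125, quantity supplied = (125 − 93.5)/0.06 = 525.
Willingness to pay at q' = 525: 173.5 − 0.055·525 = 144.625.
Δq = 695.6522 − 525 = 170.6522; wedge = 144.625 − 125 = 19.625.
The triangle = ½ × 170.6522 × 19.625 = 1674.52.

1674.52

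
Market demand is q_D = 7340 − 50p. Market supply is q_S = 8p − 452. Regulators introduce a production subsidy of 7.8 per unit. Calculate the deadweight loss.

In inverse form: demand p = 146.8 − 0.02q, supply p = 56.5 + 0.125q.
Competitive equilibrium: 146.8 − 0.02q = 56.5 + 0.125q → q* = 622.7586, p* = 134.3448.
The subsidy lowers effective supply by 7.8: p = 48.7 + 0.125q.
New quantity: 146.8 − 0.02q = 48.7 + 0.125q → q' = 676.5517.
Overproduction Δq = 676.5517 − 622.7586 = 53.7931; wedge = subsidy = 7.8.
DWL = ½ × 53.7931 × 7.8 = 209.79.

209.79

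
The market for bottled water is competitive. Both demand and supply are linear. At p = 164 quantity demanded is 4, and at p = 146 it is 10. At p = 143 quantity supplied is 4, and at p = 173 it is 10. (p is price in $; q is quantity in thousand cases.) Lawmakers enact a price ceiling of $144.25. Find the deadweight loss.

Demand slope = (146 − 164)/(10 − 4) = −3, so p = 176 − 3q.
Supply slope = (173 − 143)/(10 − 4) = 5, so p = 123 + 5q.
Competitive equilibrium: 176 − 3q = 123 + 5q → q* = 6.625, p* = 156.125.
At the ceiling p = 144.25, quantity supplied = (144.25 − 123)/5 = 4.25.
Willingness to pay at q' = 4.25: 176 − 3·4.25 = 163.25.
Δq = 6.625 − 4.25 = 2.375; wedge = 163.25 − 144.25 = 19.
DWL = ½ × 2.375 × 19 = $22.56 thousand.

$22.56 thousand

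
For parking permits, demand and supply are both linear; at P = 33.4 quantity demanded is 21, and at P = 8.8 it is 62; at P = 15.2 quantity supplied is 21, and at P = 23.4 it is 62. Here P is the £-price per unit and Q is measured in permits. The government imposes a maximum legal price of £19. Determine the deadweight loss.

Demand slope = (8.8 − 33.4)/(62 − 21) = −0.6, so P = 46 − 0.6Q.
Supply slope = (23.4 − 15.2)/(62 − 21) = 0.2, so P = 11 + 0.2Q.
Competitive equilibrium: 46 − 0.6Q = 11 + 0.2Q → Q* = 43.75, P* = 19.75.
At the ceiling P = 19, quantity supplied = (19 − 11)/0.2 = 40.
Willingness to pay at Q' = 40: 46 − 0.6·40 = 22.
ΔQ = 43.75 − 40 = 3.75; wedge = 22 − 19 = 3.
DWL = ½ × 3.75 × 3 = £5.625.

£5.625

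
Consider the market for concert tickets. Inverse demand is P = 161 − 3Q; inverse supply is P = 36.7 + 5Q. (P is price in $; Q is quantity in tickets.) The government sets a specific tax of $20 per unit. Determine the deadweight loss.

$25

Competitive equilibrium: 161 − 3Q = 36.7 + 5Q → Q* = 15.5375, P* = 114.3875.
With the tax, the buyer price exceeds the seller price by 20: (161 − 3Q) − (36.7 + 5Q) = 20 → Q' = 13.0375.
ΔQ = 15.5375 − 13.0375 = 2.5; the wedge equals the tax, 20.
The triangle = ½ × 2.5 × 20 = $25.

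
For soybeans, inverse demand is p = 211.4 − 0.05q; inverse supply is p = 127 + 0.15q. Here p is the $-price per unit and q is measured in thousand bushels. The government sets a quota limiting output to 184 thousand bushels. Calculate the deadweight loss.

$5664.40 thousand

Competitive equilibrium: 211.4 − 0.05q = 127 + 0.15q → q* = 422, p* = 190.3.
At q = 184: demand price = 211.4 − 0.05·184 = 202.2; supply price = 127 + 0.15·184 = 154.6.
Δq = 422 − 184 = 238; wedge = 202.2 − 154.6 = 47.6.
Welfare loss = ½ × 238 × 47.6 = $5664.40 thousand.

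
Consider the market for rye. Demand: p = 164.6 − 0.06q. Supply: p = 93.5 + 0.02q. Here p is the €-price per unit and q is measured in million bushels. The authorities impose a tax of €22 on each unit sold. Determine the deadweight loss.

Competitive equilibrium: 164.6 − 0.06q = 93.5 + 0.02q → q* = 888.75, p* = 111.275.
With the tax, the buyer price exceeds the seller price by 22: (164.6 − 0.06q) − (93.5 + 0.02q) = 22 → q' = 613.75.
Δq = 888.75 − 613.75 = 275; the wedge equals the tax, 22.
The triangle = ½ × 275 × 22 = €3025 million.

€3025 million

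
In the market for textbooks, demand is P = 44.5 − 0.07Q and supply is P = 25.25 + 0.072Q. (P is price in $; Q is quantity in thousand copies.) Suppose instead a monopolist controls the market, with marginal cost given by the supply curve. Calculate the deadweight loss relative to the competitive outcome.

Competitive equilibrium: 44.5 − 0.07Q = 25.25 + 0.072Q → Q* = 135.56338, P* = 35.01056.
Marginal revenue: MR = 44.5 − 0.14Q. Set MR = MC: 44.5 − 0.14Q = 25.25 + 0.072Q → Q_m = 90.80189.
Price P_m = 44.5 − 0.07·90.80189 = 38.14387; MC(Q_m) = 25.25 + 0.072·90.80189 = 31.78774.
Competitive Q* = 135.56338, so ΔQ = 44.76149; wedge = 38.14387 − 31.78774 = 6.35613.
DWL = ½ × 44.76149 × 6.35613 = $142.25 thousand.

$142.25 thousand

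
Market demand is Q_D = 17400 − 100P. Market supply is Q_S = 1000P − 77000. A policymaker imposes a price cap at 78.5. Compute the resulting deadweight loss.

294556.82

In inverse form: demand P = 174 − 0.01Q, supply P = 77 + 0.001Q.
Competitive equilibrium: 174 − 0.01Q = 77 + 0.001Q → Q* = 8818.1818, P* = 85.8182.
At the ceiling P = 78.5, quantity supplied = (78.5 − 77)/0.001 = 1500.
Willingness to pay at Q' = 1500: 174 − 0.01·1500 = 159.
ΔQ = 8818.1818 − 1500 = 7318.1818; wedge = 159 − 78.5 = 80.5.
The triangle = ½ × 7318.1818 × 80.5 = 294556.82.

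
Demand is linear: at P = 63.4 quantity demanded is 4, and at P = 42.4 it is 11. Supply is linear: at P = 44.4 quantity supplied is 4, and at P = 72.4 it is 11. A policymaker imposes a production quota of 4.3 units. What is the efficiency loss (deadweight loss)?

Demand slope = (42.4 − 63.4)/(11 − 4) = −3, so P = 75.4 − 3Q.
Supply slope = (72.4 − 44.4)/(11 − 4) = 4, so P = 28.4 + 4Q.
Competitive equilibrium: 75.4 − 3Q = 28.4 + 4Q → Q* = 6.7143, P* = 55.2571.
At Q = 4.3: demand price = 75.4 − 3·4.3 = 62.5; supply price = 28.4 + 4·4.3 = 45.6.
ΔQ = 6.7143 − 4.3 = 2.4143; wedge = 62.5 − 45.6 = 16.9.
DWL = ½ × 2.4143 × 16.9 = 20.40.

20.40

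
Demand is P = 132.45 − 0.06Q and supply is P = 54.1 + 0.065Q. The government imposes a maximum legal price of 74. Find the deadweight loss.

Competitive equilibrium: 132.45 − 0.06Q = 54.1 + 0.065Q → Q* = 626.8, P* = 94.842.
At the ceiling P = 74, quantity supplied = (74 − 54.1)/0.065 = 306.15385.
Willingness to pay at Q' = 306.15385: 132.45 − 0.06·306.15385 = 114.08077.
ΔQ = 626.8 − 306.15385 = 320.64615; wedge = 114.08077 − 74 = 40.08077.
DWL = ½ × 320.64615 × 40.08077 = 6425.87.

6425.87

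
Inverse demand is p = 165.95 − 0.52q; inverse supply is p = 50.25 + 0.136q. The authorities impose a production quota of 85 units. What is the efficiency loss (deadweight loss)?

Competitive equilibrium: 165.95 − 0.52q = 50.25 + 0.136q → q* = 176.372, p* = 74.2366.
At q = 85: demand price = 165.95 − 0.52·85 = 121.75; supply price = 50.25 + 0.136·85 = 61.81.
Δq = 176.372 − 85 = 91.372; wedge = 121.75 − 61.81 = 59.94.
The triangle = ½ × 91.372 × 59.94 = 2738.42.

2738.42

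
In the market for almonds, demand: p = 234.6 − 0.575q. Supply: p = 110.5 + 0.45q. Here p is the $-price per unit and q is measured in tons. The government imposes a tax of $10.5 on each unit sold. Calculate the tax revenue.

Competitive equilibrium: 234.6 − 0.575q = 110.5 + 0.45q → q* = 121.0732, p* = 164.9829.
With the tax, the buyer price exceeds the seller price by 10.5: (234.6 − 0.575q) − (110.5 + 0.45q) = 10.5 → q' = 110.8293.
Tax revenue = 10.5 × 110.8293 = $1163.71.

$1163.71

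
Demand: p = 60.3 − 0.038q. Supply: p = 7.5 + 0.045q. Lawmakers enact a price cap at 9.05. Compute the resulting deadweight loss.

Competitive equilibrium: 60.3 − 0.038q = 7.5 + 0.045q → q* = 636.14458, p* = 36.12651.
At the ceiling p = 9.05, quantity supplied = (9.05 − 7.5)/0.045 = 34.44444.
Willingness to pay at q' = 34.44444: 60.3 − 0.038·34.44444 = 58.99111.
Δq = 636.14458 − 34.44444 = 601.70014; wedge = 58.99111 − 9.05 = 49.94111.
DWL = ½ × 601.70014 × 49.94111 = 15024.79.

15024.79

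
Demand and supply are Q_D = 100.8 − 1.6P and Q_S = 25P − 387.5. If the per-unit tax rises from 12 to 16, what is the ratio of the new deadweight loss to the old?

In inverse form: demand P = 63 − 0.625Q, supply P = 15.5 + 0.04Q.
Competitive equilibrium: 63 − 0.625Q = 15.5 + 0.04Q → Q* = 71.4286, P* = 18.3571.
For a per-unit tax t: ΔQ = t/0.665, so DWL = ½·t·(t/0.665) = t²/1.33.
At t = 12: DWL = 108.271. At t = 16: DWL = 192.481.
Ratio = (16/12)² = 1.778.

1.778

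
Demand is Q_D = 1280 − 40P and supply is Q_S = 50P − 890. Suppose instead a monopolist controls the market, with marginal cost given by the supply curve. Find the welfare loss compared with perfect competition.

In inverse form: demand P = 32 − 0.025Q, supply P = 17.8 + 0.02Q.
Competitive equilibrium: 32 − 0.025Q = 17.8 + 0.02Q → Q* = 315.55556, P* = 24.11111.
Marginal revenue: MR = 32 − 0.05Q. Set MR = MC: 32 − 0.05Q = 17.8 + 0.02Q → Q_m = 202.85714.
Price P_m = 32 − 0.025·202.85714 = 26.92857; MC(Q_m) = 17.8 + 0.02·202.85714 = 21.85714.
Competitive Q* = 315.55556, so ΔQ = 112.69842; wedge = 26.92857 − 21.85714 = 5.07143.
Deadweight loss = ½ × 112.69842 × 5.07143 = 285.77.

285.77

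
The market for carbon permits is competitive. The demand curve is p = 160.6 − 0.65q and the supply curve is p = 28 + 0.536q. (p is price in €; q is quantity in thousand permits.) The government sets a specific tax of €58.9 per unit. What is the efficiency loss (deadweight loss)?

Competitive equilibrium: 160.6 − 0.65q = 28 + 0.536q → q* = 111.8044, p* = 87.9272.
With the tax, the buyer price exceeds the seller price by 58.9: (160.6 − 0.65q) − (28 + 0.536q) = 58.9 → q' = 62.1417.
Δq = 111.8044 − 62.1417 = 49.6627; the wedge equals the tax, 58.9.
Deadweight loss = ½ × 49.6627 × 58.9 = €1462.57 thousand.

€1462.57 thousand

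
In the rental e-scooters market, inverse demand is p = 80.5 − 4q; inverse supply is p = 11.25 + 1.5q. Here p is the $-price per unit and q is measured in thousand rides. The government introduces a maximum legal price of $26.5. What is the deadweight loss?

$16.16 thousand

Competitive equilibrium: 80.5 − 4q = 11.25 + 1.5q → q* = 12.5909, p* = 30.1364.
At the ceiling p = 26.5, quantity supplied = (26.5 − 11.25)/1.5 = 10.1667.
Willingness to pay at q' = 10.1667: 80.5 − 4·10.1667 = 39.8332.
Δq = 12.5909 − 10.1667 = 2.4242; wedge = 39.8332 − 26.5 = 13.3332.
Welfare loss = ½ × 2.4242 × 13.3332 = $16.16 thousand.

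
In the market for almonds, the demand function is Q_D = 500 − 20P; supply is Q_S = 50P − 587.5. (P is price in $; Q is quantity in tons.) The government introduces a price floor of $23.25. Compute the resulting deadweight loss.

In inverse form: demand P = 25 − 0.05Q, supply P = 11.75 + 0.02Q.
Competitive equilibrium: 25 − 0.05Q = 11.75 + 0.02Q → Q* = 189.2857, P* = 15.5357.
At the floor P = 23.25, quantity demanded = (25 − 23.25)/0.05 = 35.
Sellers' marginal cost at Q' = 35: 11.75 + 0.02·35 = 12.45.
ΔQ = 189.2857 − 35 = 154.2857; wedge = 23.25 − 12.45 = 10.8.
DWL = ½ × 154.2857 × 10.8 = $833.14.

$833.14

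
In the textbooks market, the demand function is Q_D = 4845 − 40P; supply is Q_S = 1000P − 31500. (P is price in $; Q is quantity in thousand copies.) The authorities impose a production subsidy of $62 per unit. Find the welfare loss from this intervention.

In inverse form: demand P = 121.125 − 0.025Q, supply P = 31.5 + 0.001Q.
Competitive equilibrium: 121.125 − 0.025Q = 31.5 + 0.001Q → Q* = 3447.1154, P* = 34.9471.
The subsidy lowers effective supply by 62: P = 0.001Q − 30.5.
New quantity: 121.125 − 0.025Q = 0.001Q − 30.5 → Q' = 5831.7308.
Overproduction ΔQ = 5831.7308 − 3447.1154 = 2384.6154; wedge = subsidy = 62.
Welfare loss = ½ × 2384.6154 × 62 = $73923.08 thousand.

$73923.08 thousand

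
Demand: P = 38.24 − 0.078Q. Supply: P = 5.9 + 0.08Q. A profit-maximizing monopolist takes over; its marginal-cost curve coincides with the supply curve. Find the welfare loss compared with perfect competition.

361.54

Competitive equilibrium: 38.24 − 0.078Q = 5.9 + 0.08Q → Q* = 204.6835, P* = 22.2747.
Marginal revenue: MR = 38.24 − 0.156Q. Set MR = MC: 38.24 − 0.156Q = 5.9 + 0.08Q → Q_m = 137.0339.
Price P_m = 38.24 − 0.078·137.0339 = 27.5514; MC(Q_m) = 5.9 + 0.08·137.0339 = 16.8627.
Competitive Q* = 204.6835, so ΔQ = 67.6496; wedge = 27.5514 − 16.8627 = 10.6887.
Deadweight loss = ½ × 67.6496 × 10.6887 = 361.54.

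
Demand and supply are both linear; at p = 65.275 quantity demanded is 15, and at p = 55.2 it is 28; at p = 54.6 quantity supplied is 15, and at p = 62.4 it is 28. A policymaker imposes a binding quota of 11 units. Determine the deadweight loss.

Demand slope = (55.2 − 65.275)/(28 − 15) = −0.775, so p = 76.9 − 0.775q.
Supply slope = (62.4 − 54.6)/(28 − 15) = 0.6, so p = 45.6 + 0.6q.
Competitive equilibrium: 76.9 − 0.775q = 45.6 + 0.6q → q* = 22.7636, p* = 59.2582.
At q = 11: demand price = 76.9 − 0.775·11 = 68.375; supply price = 45.6 + 0.6·11 = 52.2.
Δq = 22.7636 − 11 = 11.7636; wedge = 68.375 − 52.2 = 16.175.
The triangle = ½ × 11.7636 × 16.175 = 95.14.

95.14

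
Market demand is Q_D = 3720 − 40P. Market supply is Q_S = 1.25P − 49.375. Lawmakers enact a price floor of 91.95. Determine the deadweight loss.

215.35

In inverse form: demand P = 93 − 0.025Q, supply P = 39.5 + 0.8Q.
Competitive equilibrium: 93 − 0.025Q = 39.5 + 0.8Q → Q* = 64.8485, P* = 91.3788.
At the floor P = 91.95, quantity demanded = (93 − 91.95)/0.025 = 42.
Sellers' marginal cost at Q' = 42: 39.5 + 0.8·42 = 73.1.
ΔQ = 64.8485 − 42 = 22.8485; wedge = 91.95 − 73.1 = 18.85.
The triangle = ½ × 22.8485 × 18.85 = 215.35.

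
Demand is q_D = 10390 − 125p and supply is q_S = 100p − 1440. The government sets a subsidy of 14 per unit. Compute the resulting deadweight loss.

5444.44

In inverse form: demand p = 83.12 − 0.008q, supply p = 14.4 + 0.01q.
Competitive equilibrium: 83.12 − 0.008q = 14.4 + 0.01q → q* = 3817.7778, p* = 52.5778.
The subsidy lowers effective supply by 14: p = 0.4 + 0.01q.
New quantity: 83.12 − 0.008q = 0.4 + 0.01q → q' = 4595.5556.
Overproduction Δq = 4595.5556 − 3817.7778 = 777.7778; wedge = subsidy = 14.
DWL = ½ × 777.7778 × 14 = 5444.44.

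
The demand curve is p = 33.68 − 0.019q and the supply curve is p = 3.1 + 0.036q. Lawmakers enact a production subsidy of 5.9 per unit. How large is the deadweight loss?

316.45

Competitive equilibrium: 33.68 − 0.019q = 3.1 + 0.036q → q* = 556, p* = 23.116.
The subsidy lowers effective supply by 5.9: p = 0.036q − 2.8.
New quantity: 33.68 − 0.019q = 0.036q − 2.8 → q' = 663.2727.
Overproduction Δq = 663.2727 − 556 = 107.2727; wedge = subsidy = 5.9.
DWL = ½ × 107.2727 × 5.9 = 316.45.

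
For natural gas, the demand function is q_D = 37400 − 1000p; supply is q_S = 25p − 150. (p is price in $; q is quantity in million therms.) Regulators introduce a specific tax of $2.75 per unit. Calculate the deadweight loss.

$92.23 million

In inverse form: demand p = 37.4 − 0.001q, supply p = 6 + 0.04q.
Competitive equilibrium: 37.4 − 0.001q = 6 + 0.04q → q* = 765.8537, p* = 36.6341.
With the tax, the buyer price exceeds the seller price by 2.75: (37.4 − 0.001q) − (6 + 0.04q) = 2.75 → q' = 698.7805.
Δq = 765.8537 − 698.7805 = 67.0732; the wedge equals the tax, 2.75.
Deadweight loss = ½ × 67.0732 × 2.75 = $92.23 million.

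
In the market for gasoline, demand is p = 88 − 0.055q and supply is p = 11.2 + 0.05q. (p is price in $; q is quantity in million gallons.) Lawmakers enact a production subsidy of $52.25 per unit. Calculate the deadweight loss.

$13000.30 million

Competitive equilibrium: 88 − 0.055q = 11.2 + 0.05q → q* = 731.4286, p* = 47.7714.
The subsidy lowers effective supply by 52.25: p = 0.05q − 41.05.
New quantity: 88 − 0.055q = 0.05q − 41.05 → q' = 1229.0476.
Overproduction Δq = 1229.0476 − 731.4286 = 497.619; wedge = subsidy = 52.25.
Deadweight loss = ½ × 497.619 × 52.25 = $13000.30 million.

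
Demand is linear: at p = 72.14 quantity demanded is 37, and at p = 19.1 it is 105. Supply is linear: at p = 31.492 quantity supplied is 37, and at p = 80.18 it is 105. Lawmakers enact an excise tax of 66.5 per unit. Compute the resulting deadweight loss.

Demand slope = (19.1 − 72.14)/(105 − 37) = −0.78, so p = 101 − 0.78q.
Supply slope = (80.18 − 31.492)/(105 − 37) = 0.716, so p = 5 + 0.716q.
Competitive equilibrium: 101 − 0.78q = 5 + 0.716q → q* = 64.1711, p* = 50.9465.
With the tax, the buyer price exceeds the seller price by 66.5: (101 − 0.78q) − (5 + 0.716q) = 66.5 → q' = 19.7193.
Δq = 64.1711 − 19.7193 = 44.4518; the wedge equals the tax, 66.5.
Welfare loss = ½ × 44.4518 × 66.5 = 1478.02.

1478.02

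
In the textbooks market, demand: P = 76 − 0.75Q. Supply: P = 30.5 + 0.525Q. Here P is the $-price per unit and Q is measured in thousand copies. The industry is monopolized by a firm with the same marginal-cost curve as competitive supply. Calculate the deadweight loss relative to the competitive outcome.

Competitive equilibrium: 76 − 0.75Q = 30.5 + 0.525Q → Q* = 35.6863, P* = 49.2353.
Marginal revenue: MR = 76 − 1.5Q. Set MR = MC: 76 − 1.5Q = 30.5 + 0.525Q → Q_m = 22.4691.
Price P_m = 76 − 0.75·22.4691 = 59.1482; MC(Q_m) = 30.5 + 0.525·22.4691 = 42.2963.
Competitive Q* = 35.6863, so ΔQ = 13.2172; wedge = 59.1482 − 42.2963 = 16.8519.
Deadweight loss = ½ × 13.2172 × 16.8519 = $111.37 thousand.

$111.37 thousand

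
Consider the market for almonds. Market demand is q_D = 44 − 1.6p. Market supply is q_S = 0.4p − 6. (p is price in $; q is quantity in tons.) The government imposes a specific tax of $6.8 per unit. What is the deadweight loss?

In inverse form: demand p = 27.5 − 0.625q, supply p = 15 + 2.5q.
Competitive equilibrium: 27.5 − 0.625q = 15 + 2.5q → q* = 4, p* = 25.
With the tax, the buyer price exceeds the seller price by 6.8: (27.5 − 0.625q) − (15 + 2.5q) = 6.8 → q' = 1.824.
Δq = 4 − 1.824 = 2.176; the wedge equals the tax, 6.8.
Welfare loss = ½ × 2.176 × 6.8 = $7.40.

$7.40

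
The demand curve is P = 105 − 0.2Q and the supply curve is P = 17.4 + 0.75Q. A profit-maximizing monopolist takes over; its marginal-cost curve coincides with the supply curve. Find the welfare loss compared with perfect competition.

Competitive equilibrium: 105 − 0.2Q = 17.4 + 0.75Q → Q* = 92.2105, P* = 86.5579.
Marginal revenue: MR = 105 − 0.4Q. Set MR = MC: 105 − 0.4Q = 17.4 + 0.75Q → Q_m = 76.1739.
Price P_m = 105 − 0.2·76.1739 = 89.7652; MC(Q_m) = 17.4 + 0.75·76.1739 = 74.5304.
Competitive Q* = 92.2105, so ΔQ = 16.0366; wedge = 89.7652 − 74.5304 = 15.2348.
The triangle = ½ × 16.0366 × 15.2348 = 122.16.

122.16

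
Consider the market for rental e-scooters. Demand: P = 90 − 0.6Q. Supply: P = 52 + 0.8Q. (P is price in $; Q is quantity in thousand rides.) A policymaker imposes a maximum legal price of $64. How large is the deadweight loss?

Competitive equilibrium: 90 − 0.6Q = 52 + 0.8Q → Q* = 27.1429, P* = 73.7143.
At the ceiling P = 64, quantity supplied = (64 − 52)/0.8 = 15.
Willingness to pay at Q' = 15: 90 − 0.6·15 = 81.
ΔQ = 27.1429 − 15 = 12.1429; wedge = 81 − 64 = 17.
Welfare loss = ½ × 12.1429 × 17 = $103.21 thousand.

$103.21 thousand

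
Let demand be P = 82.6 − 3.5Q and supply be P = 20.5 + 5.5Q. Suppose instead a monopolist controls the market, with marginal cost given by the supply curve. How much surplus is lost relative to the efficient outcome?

Competitive equilibrium: 82.6 − 3.5Q = 20.5 + 5.5Q → Q* = 6.9, P* = 58.45.
Marginal revenue: MR = 82.6 − 7Q. Set MR = MC: 82.6 − 7Q = 20.5 + 5.5Q → Q_m = 4.968.
Price P_m = 82.6 − 3.5·4.968 = 65.212; MC(Q_m) = 20.5 + 5.5·4.968 = 47.824.
Competitive Q* = 6.9, so ΔQ = 1.932; wedge = 65.212 − 47.824 = 17.388.
The triangle = ½ × 1.932 × 17.388 = 16.80.

16.80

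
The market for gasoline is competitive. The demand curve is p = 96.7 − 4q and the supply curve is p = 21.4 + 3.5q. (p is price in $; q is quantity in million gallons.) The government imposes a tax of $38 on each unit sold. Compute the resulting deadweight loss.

$96.27 million

Competitive equilibrium: 96.7 − 4q = 21.4 + 3.5q → q* = 10.04, p* = 56.54.
With the tax, the buyer price exceeds the seller price by 38: (96.7 − 4q) − (21.4 + 3.5q) = 38 → q' = 4.9733.
Δq = 10.04 − 4.9733 = 5.0667; the wedge equals the tax, 38.
Deadweight loss = ½ × 5.0667 × 38 = $96.27 million.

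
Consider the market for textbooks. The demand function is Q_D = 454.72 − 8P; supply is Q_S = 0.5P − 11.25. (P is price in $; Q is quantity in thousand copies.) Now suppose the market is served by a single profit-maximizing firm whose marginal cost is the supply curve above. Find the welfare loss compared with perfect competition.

$0.86 thousand

In inverse form: demand P = 56.84 − 0.125Q, supply P = 22.5 + 2Q.
Competitive equilibrium: 56.84 − 0.125Q = 22.5 + 2Q → Q* = 16.16, P* = 54.82.
Marginal revenue: MR = 56.84 − 0.25Q. Set MR = MC: 56.84 − 0.25Q = 22.5 + 2Q → Q_m = 15.2622.
Price P_m = 56.84 − 0.125·15.2622 = 54.9322; MC(Q_m) = 22.5 + 2·15.2622 = 53.0244.
Competitive Q* = 16.16, so ΔQ = 0.8978; wedge = 54.9322 − 53.0244 = 1.9078.
The triangle = ½ × 0.8978 × 1.9078 = $0.86 thousand.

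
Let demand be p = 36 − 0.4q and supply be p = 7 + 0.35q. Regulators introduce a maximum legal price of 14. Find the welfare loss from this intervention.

Competitive equilibrium: 36 − 0.4q = 7 + 0.35q → q* = 38.6667, p* = 20.5333.
At the ceiling p = 14, quantity supplied = (14 − 7)/0.35 = 20.
Willingness to pay at q' = 20: 36 − 0.4·20 = 28.
Δq = 38.6667 − 20 = 18.6667; wedge = 28 − 14 = 14.
The triangle = ½ × 18.6667 × 14 = 130.67.

130.67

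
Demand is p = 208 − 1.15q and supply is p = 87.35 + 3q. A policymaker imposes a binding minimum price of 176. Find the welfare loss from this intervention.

3.22

Competitive equilibrium: 208 − 1.15q = 87.35 + 3q → q* = 29.0723, p* = 174.5669.
At the floor p = 176, quantity demanded = (208 − 176)/1.15 = 27.8261.
Sellers' marginal cost at q' = 27.8261: 87.35 + 3·27.8261 = 170.8283.
Δq = 29.0723 − 27.8261 = 1.2462; wedge = 176 − 170.8283 = 5.1717.
The triangle = ½ × 1.2462 × 5.1717 = 3.22.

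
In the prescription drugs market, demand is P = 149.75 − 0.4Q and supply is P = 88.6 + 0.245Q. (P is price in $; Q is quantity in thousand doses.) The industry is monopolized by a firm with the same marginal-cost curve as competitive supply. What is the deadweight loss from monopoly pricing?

$424.71 thousand

Competitive equilibrium: 149.75 − 0.4Q = 88.6 + 0.245Q → Q* = 94.8062, P* = 111.8275.
Marginal revenue: MR = 149.75 − 0.8Q. Set MR = MC: 149.75 − 0.8Q = 88.6 + 0.245Q → Q_m = 58.5167.
Price P_m = 149.75 − 0.4·58.5167 = 126.3433; MC(Q_m) = 88.6 + 0.245·58.5167 = 102.9366.
Competitive Q* = 94.8062, so ΔQ = 36.2895; wedge = 126.3433 − 102.9366 = 23.4067.
The triangle = ½ × 36.2895 × 23.4067 = $424.71 thousand.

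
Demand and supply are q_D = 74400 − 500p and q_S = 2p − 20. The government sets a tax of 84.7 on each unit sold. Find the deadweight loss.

7145.51

In inverse form: demand p = 148.8 − 0.002q, supply p = 10 + 0.5q.
Competitive equilibrium: 148.8 − 0.002q = 10 + 0.5q → q* = 276.494, p* = 148.247.
With the tax, the buyer price exceeds the seller price by 84.7: (148.8 − 0.002q) − (10 + 0.5q) = 84.7 → q' = 107.7689.
Δq = 276.494 − 107.7689 = 168.7251; the wedge equals the tax, 84.7.
The triangle = ½ × 168.7251 × 84.7 = 7145.51.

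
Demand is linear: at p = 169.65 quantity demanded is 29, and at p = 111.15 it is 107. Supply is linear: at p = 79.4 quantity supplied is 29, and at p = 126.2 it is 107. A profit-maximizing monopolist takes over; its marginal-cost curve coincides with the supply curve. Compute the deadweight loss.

Demand slope = (111.15 − 169.65)/(107 − 29) = −0.75, so p = 191.4 − 0.75q.
Supply slope = (126.2 − 79.4)/(107 − 29) = 0.6, so p = 62 + 0.6q.
Competitive equilibrium: 191.4 − 0.75q = 62 + 0.6q → q* = 95.85185, p* = 119.51111.
Marginal revenue: MR = 191.4 − 1.5q. Set MR = MC: 191.4 − 1.5q = 62 + 0.6q → q_m = 61.61905.
Price p_m = 191.4 − 0.75·61.61905 = 145.18571; MC(q_m) = 62 + 0.6·61.61905 = 98.97143.
Competitive q* = 95.85185, so Δq = 34.2328; wedge = 145.18571 − 98.97143 = 46.21428.
Deadweight loss = ½ × 34.2328 × 46.21428 = 791.02.

791.02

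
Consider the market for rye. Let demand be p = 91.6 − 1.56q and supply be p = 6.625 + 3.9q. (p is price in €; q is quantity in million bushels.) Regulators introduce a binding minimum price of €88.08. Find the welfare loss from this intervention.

Competitive equilibrium: 91.6 − 1.56q = 6.625 + 3.9q → q* = 15.5632, p* = 67.3214.
At the floor p = 88.08, quantity demanded = (91.6 − 88.08)/1.56 = 2.2564.
Sellers' marginal cost at q' = 2.2564: 6.625 + 3.9·2.2564 = 15.425.
Δq = 15.5632 − 2.2564 = 13.3068; wedge = 88.08 − 15.425 = 72.655.
Deadweight loss = ½ × 13.3068 × 72.655 = €483.40 million.

€483.40 million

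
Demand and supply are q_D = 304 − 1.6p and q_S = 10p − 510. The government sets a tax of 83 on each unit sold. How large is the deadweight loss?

4751.03

In inverse form: demand p = 190 − 0.625q, supply p = 51 + 0.1q.
Competitive equilibrium: 190 − 0.625q = 51 + 0.1q → q* = 191.7241, p* = 70.1724.
With the tax, the buyer price exceeds the seller price by 83: (190 − 0.625q) − (51 + 0.1q) = 83 → q' = 77.2414.
Δq = 191.7241 − 77.2414 = 114.4827; the wedge equals the tax, 83.
Welfare loss = ½ × 114.4827 × 83 = 4751.03.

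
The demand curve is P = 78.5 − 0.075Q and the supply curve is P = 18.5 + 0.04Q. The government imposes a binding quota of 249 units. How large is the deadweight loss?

Competitive equilibrium: 78.5 − 0.075Q = 18.5 + 0.04Q → Q* = 521.7391, P* = 39.3696.
At Q = 249: demand price = 78.5 − 0.075·249 = 59.825; supply price = 18.5 + 0.04·249 = 28.46.
ΔQ = 521.7391 − 249 = 272.7391; wedge = 59.825 − 28.46 = 31.365.
DWL = ½ × 272.7391 × 31.365 = 4277.23.

4277.23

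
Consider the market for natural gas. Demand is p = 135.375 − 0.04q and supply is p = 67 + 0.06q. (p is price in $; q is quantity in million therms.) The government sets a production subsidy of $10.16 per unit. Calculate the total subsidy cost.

$7979.156 million

Competitive equilibrium: 135.375 − 0.04q = 67 + 0.06q → q* = 683.75, p* = 108.025.
The subsidy lowers effective supply by 10.16: p = 56.84 + 0.06q.
New quantity: 135.375 − 0.04q = 56.84 + 0.06q → q' = 785.35.
Total subsidy cost = 10.16 × 785.35 = $7979.156 million.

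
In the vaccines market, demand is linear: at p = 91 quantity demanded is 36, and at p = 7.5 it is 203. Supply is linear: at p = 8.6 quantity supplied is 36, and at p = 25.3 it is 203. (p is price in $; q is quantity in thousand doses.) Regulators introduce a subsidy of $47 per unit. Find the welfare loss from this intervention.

$1840.83 thousand

Demand slope = (7.5 − 91)/(203 − 36) = −0.5, so p = 109 − 0.5q.
Supply slope = (25.3 − 8.6)/(203 − 36) = 0.1, so p = 5 + 0.1q.
Competitive equilibrium: 109 − 0.5q = 5 + 0.1q → q* = 173.3333, p* = 22.3333.
The subsidy lowers effective supply by 47: p = 0.1q − 42.
New quantity: 109 − 0.5q = 0.1q − 42 → q' = 251.6667.
Overproduction Δq = 251.6667 − 173.3333 = 78.3334; wedge = subsidy = 47.
The triangle = ½ × 78.3334 × 47 = $1840.83 thousand.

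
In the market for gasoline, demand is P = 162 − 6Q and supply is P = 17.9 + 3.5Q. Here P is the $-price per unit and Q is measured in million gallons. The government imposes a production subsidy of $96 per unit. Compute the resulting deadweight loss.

$485.05 million

Competitive equilibrium: 162 − 6Q = 17.9 + 3.5Q → Q* = 15.1684, P* = 70.9895.
The subsidy lowers effective supply by 96: P = 3.5Q − 78.1.
New quantity: 162 − 6Q = 3.5Q − 78.1 → Q' = 25.2737.
Overproduction ΔQ = 25.2737 − 15.1684 = 10.1053; wedge = subsidy = 96.
DWL = ½ × 10.1053 × 96 = $485.05 million.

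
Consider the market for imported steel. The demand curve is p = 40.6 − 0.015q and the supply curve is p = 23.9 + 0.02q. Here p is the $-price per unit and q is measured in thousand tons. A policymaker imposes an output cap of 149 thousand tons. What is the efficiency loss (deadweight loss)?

$1884.36 thousand

Competitive equilibrium: 40.6 − 0.015q = 23.9 + 0.02q → q* = 477.1429, p* = 33.4429.
At q = 149: demand price = 40.6 − 0.015·149 = 38.365; supply price = 23.9 + 0.02·149 = 26.88.
Δq = 477.1429 − 149 = 328.1429; wedge = 38.365 − 26.88 = 11.485.
DWL = ½ × 328.1429 × 11.485 = $1884.36 thousand.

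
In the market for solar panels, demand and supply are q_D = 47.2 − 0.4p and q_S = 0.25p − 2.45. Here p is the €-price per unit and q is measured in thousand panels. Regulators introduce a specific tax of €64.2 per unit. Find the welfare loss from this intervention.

In inverse form: demand p = 118 − 2.5q, supply p = 9.8 + 4q.
Competitive equilibrium: 118 − 2.5q = 9.8 + 4q → q* = 16.6462, p* = 76.3846.
With the tax, the buyer price exceeds the seller price by 64.2: (118 − 2.5q) − (9.8 + 4q) = 64.2 → q' = 6.7692.
Δq = 16.6462 − 6.7692 = 9.877; the wedge equals the tax, 64.2.
DWL = ½ × 9.877 × 64.2 = €317.05 thousand.

€317.05 thousand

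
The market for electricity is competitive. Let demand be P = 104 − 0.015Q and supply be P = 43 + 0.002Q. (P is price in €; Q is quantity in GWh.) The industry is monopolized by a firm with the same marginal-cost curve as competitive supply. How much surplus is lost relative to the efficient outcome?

€24047.13

Competitive equilibrium: 104 − 0.015Q = 43 + 0.002Q → Q* = 3588.23529, P* = 50.17647.
Marginal revenue: MR = 104 − 0.03Q. Set MR = MC: 104 − 0.03Q = 43 + 0.002Q → Q_m = 1906.25.
Price P_m = 104 − 0.015·1906.25 = 75.40625; MC(Q_m) = 43 + 0.002·1906.25 = 46.8125.
Competitive Q* = 3588.23529, so ΔQ = 1681.98529; wedge = 75.40625 − 46.8125 = 28.59375.
Deadweight loss = ½ × 1681.98529 × 28.59375 = €24047.13.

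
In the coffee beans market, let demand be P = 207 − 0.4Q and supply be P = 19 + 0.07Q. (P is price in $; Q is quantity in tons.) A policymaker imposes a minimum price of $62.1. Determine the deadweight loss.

$334.89

Competitive equilibrium: 207 − 0.4Q = 19 + 0.07Q → Q* = 400, P* = 47.
At the floor P = 62.1, quantity demanded = (207 − 62.1)/0.4 = 362.25.
Sellers' marginal cost at Q' = 362.25: 19 + 0.07·362.25 = 44.3575.
ΔQ = 400 − 362.25 = 37.75; wedge = 62.1 − 44.3575 = 17.7425.
Deadweight loss = ½ × 37.75 × 17.7425 = $334.89.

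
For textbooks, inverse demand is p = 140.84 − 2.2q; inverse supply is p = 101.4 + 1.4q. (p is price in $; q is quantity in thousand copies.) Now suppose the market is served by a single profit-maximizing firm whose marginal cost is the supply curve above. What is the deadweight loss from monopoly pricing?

$31.08 thousand

Competitive equilibrium: 140.84 − 2.2q = 101.4 + 1.4q → q* = 10.9556, p* = 116.7378.
Marginal revenue: MR = 140.84 − 4.4q. Set MR = MC: 140.84 − 4.4q = 101.4 + 1.4q → q_m = 6.8.
Price p_m = 140.84 − 2.2·6.8 = 125.88; MC(q_m) = 101.4 + 1.4·6.8 = 110.92.
Competitive q* = 10.9556, so Δq = 4.1556; wedge = 125.88 − 110.92 = 14.96.
DWL = ½ × 4.1556 × 14.96 = $31.08 thousand.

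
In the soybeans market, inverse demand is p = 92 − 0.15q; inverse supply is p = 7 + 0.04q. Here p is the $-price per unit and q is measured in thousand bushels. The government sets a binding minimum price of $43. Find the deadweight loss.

$1384.05 thousand

Competitive equilibrium: 92 − 0.15q = 7 + 0.04q → q* = 447.36842, p* = 24.89474.
At the floor p = 43, quantity demanded = (92 − 43)/0.15 = 326.66667.
Sellers' marginal cost at q' = 326.66667: 7 + 0.04·326.66667 = 20.06667.
Δq = 447.36842 − 326.66667 = 120.70175; wedge = 43 − 20.06667 = 22.93333.
The triangle = ½ × 120.70175 × 22.93333 = $1384.05 thousand.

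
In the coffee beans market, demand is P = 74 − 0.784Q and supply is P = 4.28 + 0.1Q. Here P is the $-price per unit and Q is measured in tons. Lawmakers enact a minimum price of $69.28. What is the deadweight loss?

Competitive equilibrium: 74 − 0.784Q = 4.28 + 0.1Q → Q* = 78.86878, P* = 12.16688.
At the floor P = 69.28, quantity demanded = (74 − 69.28)/0.784 = 6.02041.
Sellers' marginal cost at Q' = 6.02041: 4.28 + 0.1·6.02041 = 4.88204.
ΔQ = 78.86878 − 6.02041 = 72.84837; wedge = 69.28 − 4.88204 = 64.39796.
DWL = ½ × 72.84837 × 64.39796 = $2345.64.

$2345.64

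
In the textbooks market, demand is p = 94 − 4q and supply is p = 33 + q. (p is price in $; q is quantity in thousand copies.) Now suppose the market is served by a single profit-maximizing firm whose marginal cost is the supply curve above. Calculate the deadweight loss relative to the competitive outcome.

Competitive equilibrium: 94 − 4q = 33 + q → q* = 12.2, p* = 45.2.
Marginal revenue: MR = 94 − 8q. Set MR = MC: 94 − 8q = 33 + q → q_m = 6.7778.
Price p_m = 94 − 4·6.7778 = 66.8888; MC(q_m) = 33 + 1·6.7778 = 39.7778.
Competitive q* = 12.2, so Δq = 5.4222; wedge = 66.8888 − 39.7778 = 27.111.
The triangle = ½ × 5.4222 × 27.111 = $73.50 thousand.

$73.50 thousand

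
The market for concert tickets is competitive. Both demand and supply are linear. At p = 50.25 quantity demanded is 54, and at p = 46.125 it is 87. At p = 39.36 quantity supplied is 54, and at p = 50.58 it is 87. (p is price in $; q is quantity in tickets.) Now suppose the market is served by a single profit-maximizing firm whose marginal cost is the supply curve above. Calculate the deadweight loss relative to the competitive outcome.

$62.55

Demand slope = (46.125 − 50.25)/(87 − 54) = −0.125, so p = 57 − 0.125q.
Supply slope = (50.58 − 39.36)/(87 − 54) = 0.34, so p = 21 + 0.34q.
Competitive equilibrium: 57 − 0.125q = 21 + 0.34q → q* = 77.4194, p* = 47.3226.
Marginal revenue: MR = 57 − 0.25q. Set MR = MC: 57 − 0.25q = 21 + 0.34q → q_m = 61.0169.
Price p_m = 57 − 0.125·61.0169 = 49.3729; MC(q_m) = 21 + 0.34·61.0169 = 41.7457.
Competitive q* = 77.4194, so Δq = 16.4025; wedge = 49.3729 − 41.7457 = 7.6272.
Deadweight loss = ½ × 16.4025 × 7.6272 = $62.55.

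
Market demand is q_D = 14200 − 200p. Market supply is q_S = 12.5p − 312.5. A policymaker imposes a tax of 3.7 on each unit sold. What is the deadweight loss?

In inverse form: demand p = 71 − 0.005q, supply p = 25 + 0.08q.
Competitive equilibrium: 71 − 0.005q = 25 + 0.08q → q* = 541.1765, p* = 68.2941.
With the tax, the buyer price exceeds the seller price by 3.7: (71 − 0.005q) − (25 + 0.08q) = 3.7 → q' = 497.6471.
Δq = 541.1765 − 497.6471 = 43.5294; the wedge equals the tax, 3.7.
DWL = ½ × 43.5294 × 3.7 = 80.53.

80.53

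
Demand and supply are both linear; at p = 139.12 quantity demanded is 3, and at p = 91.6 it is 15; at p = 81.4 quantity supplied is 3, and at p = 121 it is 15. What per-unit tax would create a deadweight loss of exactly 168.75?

49.5

Demand slope = (91.6 − 139.12)/(15 − 3) = −3.96, so p = 151 − 3.96q.
Supply slope = (121 − 81.4)/(15 − 3) = 3.3, so p = 71.5 + 3.3q.
Competitive equilibrium: 151 − 3.96q = 71.5 + 3.3q → q* = 10.9504, p* = 107.6364.
A tax t gives Δq = t/7.26 and wedge t, so DWL = t²/14.52.
t²/14.52 = 168.75 → t² = 2450.25 → t = 49.5.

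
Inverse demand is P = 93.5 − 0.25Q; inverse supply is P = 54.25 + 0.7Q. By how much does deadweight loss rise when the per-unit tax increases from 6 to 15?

99.47

Competitive equilibrium: 93.5 − 0.25Q = 54.25 + 0.7Q → Q* = 41.3158, P* = 83.1711.
For a per-unit tax t: ΔQ = t/0.95, so DWL = ½·t·(t/0.95) = t²/1.9.
At t = 6: DWL = 18.947. At t = 15: DWL = 118.421.
Increase = 118.421 − 18.947 = 99.47.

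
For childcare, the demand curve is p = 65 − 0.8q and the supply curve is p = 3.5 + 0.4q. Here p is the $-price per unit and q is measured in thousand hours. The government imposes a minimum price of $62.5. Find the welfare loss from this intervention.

Competitive equilibrium: 65 − 0.8q = 3.5 + 0.4q → q* = 51.25, p* = 24.
At the floor p = 62.5, quantity demanded = (65 − 62.5)/0.8 = 3.125.
Sellers' marginal cost at q' = 3.125: 3.5 + 0.4·3.125 = 4.75.
Δq = 51.25 − 3.125 = 48.125; wedge = 62.5 − 4.75 = 57.75.
Deadweight loss = ½ × 48.125 × 57.75 = $1389.61 thousand.

$1389.61 thousand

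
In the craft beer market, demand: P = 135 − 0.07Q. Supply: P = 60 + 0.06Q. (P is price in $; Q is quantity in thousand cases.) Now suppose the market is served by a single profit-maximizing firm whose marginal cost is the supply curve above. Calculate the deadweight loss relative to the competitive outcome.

$2650.24 thousand

Competitive equilibrium: 135 − 0.07Q = 60 + 0.06Q → Q* = 576.9231, P* = 94.6154.
Marginal revenue: MR = 135 − 0.14Q. Set MR = MC: 135 − 0.14Q = 60 + 0.06Q → Q_m = 375.
Price P_m = 135 − 0.07·375 = 108.75; MC(Q_m) = 60 + 0.06·375 = 82.5.
Competitive Q* = 576.9231, so ΔQ = 201.9231; wedge = 108.75 − 82.5 = 26.25.
DWL = ½ × 201.9231 × 26.25 = $2650.24 thousand.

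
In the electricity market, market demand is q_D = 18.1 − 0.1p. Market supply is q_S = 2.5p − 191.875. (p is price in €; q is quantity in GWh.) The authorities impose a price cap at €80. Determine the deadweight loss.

In inverse form: demand p = 181 − 10q, supply p = 76.75 + 0.4q.
Competitive equilibrium: 181 − 10q = 76.75 + 0.4q → q* = 10.024, p* = 80.7596.
At the ceiling p = 80, quantity supplied = (80 − 76.75)/0.4 = 8.125.
Willingness to pay at q' = 8.125: 181 − 10·8.125 = 99.75.
Δq = 10.024 − 8.125 = 1.899; wedge = 99.75 − 80 = 19.75.
Welfare loss = ½ × 1.899 × 19.75 = €18.75.

€18.75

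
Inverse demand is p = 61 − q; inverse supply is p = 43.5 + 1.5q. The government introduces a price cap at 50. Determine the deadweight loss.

Competitive equilibrium: 61 − q = 43.5 + 1.5q → q* = 7, p* = 54.
At the ceiling p = 50, quantity supplied = (50 − 43.5)/1.5 = 4.3333.
Willingness to pay at q' = 4.3333: 61 − 1·4.3333 = 56.6667.
Δq = 7 − 4.3333 = 2.6667; wedge = 56.6667 − 50 = 6.6667.
Deadweight loss = ½ × 2.6667 × 6.6667 = 8.89.

8.89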